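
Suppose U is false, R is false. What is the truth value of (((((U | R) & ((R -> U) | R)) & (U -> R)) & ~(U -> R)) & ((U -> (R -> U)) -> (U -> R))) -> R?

T

U | R = F | F = F
R -> U = F -> F = T
(R -> U) | R = T | F = T
(U | R) & ((R -> U) | R) = F & T = F
U -> R = F -> F = T
((U | R) & ((R -> U) | R)) & (U -> R) = F & T = F
U -> R = F -> F = T
~(U -> R) = ~T = F
(((U | R) & ((R -> U) | R)) & (U -> R)) & ~(U -> R) = F & F = F
R -> U = F -> F = T
U -> (R -> U) = F -> T = T
U -> R = F -> F = T
(U -> (R -> U)) -> (U -> R) = T -> T = T
((((U | R) & ((R -> U) | R)) & (U -> R)) & ~(U -> R)) & ((U -> (R -> U)) -> (U -> R)) = F & T = F
(((((U | R) & ((R -> U) | R)) & (U -> R)) & ~(U -> R)) & ((U -> (R -> U)) -> (U -> R))) -> R = F -> F = T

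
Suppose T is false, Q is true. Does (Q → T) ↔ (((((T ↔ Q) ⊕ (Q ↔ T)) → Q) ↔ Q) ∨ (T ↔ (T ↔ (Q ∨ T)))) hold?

False

Q → T = True → False = False
T ↔ Q = False ↔ True = False
Q ↔ T = True ↔ False = False
(T ↔ Q) ⊕ (Q ↔ T) = False ⊕ False = False
((T ↔ Q) ⊕ (Q ↔ T)) → Q = False → True = True
(((T ↔ Q) ⊕ (Q ↔ T)) → Q) ↔ Q = True ↔ True = True
Q ∨ T = True ∨ False = True
T ↔ (Q ∨ T) = False ↔ True = False
T ↔ (T ↔ (Q ∨ T)) = False ↔ False = True
((((T ↔ Q) ⊕ (Q ↔ T)) → Q) ↔ Q) ∨ (T ↔ (T ↔ (Q ∨ T))) = True ∨ True = True
(Q → T) ↔ (((((T ↔ Q) ⊕ (Q ↔ T)) → Q) ↔ Q) ∨ (T ↔ (T ↔ (Q ∨ T)))) = False ↔ True = False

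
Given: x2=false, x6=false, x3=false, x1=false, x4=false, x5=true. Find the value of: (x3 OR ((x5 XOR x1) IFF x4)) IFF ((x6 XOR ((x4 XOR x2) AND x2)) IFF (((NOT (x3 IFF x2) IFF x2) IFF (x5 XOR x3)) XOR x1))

Substituting x2=false, x6=false, x3=false, x1=false, x4=false, x5=true:
x5 XOR x1 = true XOR false = true
(x5 XOR x1) IFF x4 = true IFF false = false
x3 OR ((x5 XOR x1) IFF x4) = false OR false = false
x4 XOR x2 = false XOR false = false
(x4 XOR x2) AND x2 = false AND false = false
x6 XOR ((x4 XOR x2) AND x2) = false XOR false = false
x3 IFF x2 = false IFF false = true
NOT (x3 IFF x2) = NOT true = false
NOT (x3 IFF x2) IFF x2 = false IFF false = true
x5 XOR x3 = true XOR false = true
(NOT (x3 IFF x2) IFF x2) IFF (x5 XOR x3) = true IFF true = true
((NOT (x3 IFF x2) IFF x2) IFF (x5 XOR x3)) XOR x1 = true XOR false = true
(x6 XOR ((x4 XOR x2) AND x2)) IFF (((NOT (x3 IFF x2) IFF x2) IFF (x5 XOR x3)) XOR x1) = false IFF true = false
(x3 OR ((x5 XOR x1) IFF x4)) IFF ((x6 XOR ((x4 XOR x2) AND x2)) IFF (((NOT (x3 IFF x2) IFF x2) IFF (x5 XOR x3)) XOR x1)) = false IFF false = true

true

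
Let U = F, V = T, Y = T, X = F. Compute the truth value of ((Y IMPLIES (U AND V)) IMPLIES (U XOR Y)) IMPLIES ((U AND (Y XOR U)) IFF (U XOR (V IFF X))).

Substituting U=F, V=T, Y=T, X=F:
U AND V = F AND T = F
Y IMPLIES (U AND V) = T IMPLIES F = F
U XOR Y = F XOR T = T
(Y IMPLIES (U AND V)) IMPLIES (U XOR Y) = F IMPLIES T = T
Y XOR U = T XOR F = T
U AND (Y XOR U) = F AND T = F
V IFF X = T IFF F = F
U XOR (V IFF X) = F XOR F = F
(U AND (Y XOR U)) IFF (U XOR (V IFF X)) = F IFF F = T
((Y IMPLIES (U AND V)) IMPLIES (U XOR Y)) IMPLIES ((U AND (Y XOR U)) IFF (U XOR (V IFF X))) = T IMPLIES T = T

T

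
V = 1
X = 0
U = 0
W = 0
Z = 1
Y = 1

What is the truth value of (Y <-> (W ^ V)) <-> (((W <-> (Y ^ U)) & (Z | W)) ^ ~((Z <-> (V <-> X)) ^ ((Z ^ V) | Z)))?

W ^ V = 0 ^ 1 = 1
Y <-> (W ^ V) = 1 <-> 1 = 1
Y ^ U = 1 ^ 0 = 1
W <-> (Y ^ U) = 0 <-> 1 = 0
Z | W = 1 | 0 = 1
(W <-> (Y ^ U)) & (Z | W) = 0 & 1 = 0
V <-> X = 1 <-> 0 = 0
Z <-> (V <-> X) = 1 <-> 0 = 0
Z ^ V = 1 ^ 1 = 0
(Z ^ V) | Z = 0 | 1 = 1
(Z <-> (V <-> X)) ^ ((Z ^ V) | Z) = 0 ^ 1 = 1
~((Z <-> (V <-> X)) ^ ((Z ^ V) | Z)) = ~1 = 0
((W <-> (Y ^ U)) & (Z | W)) ^ ~((Z <-> (V <-> X)) ^ ((Z ^ V) | Z)) = 0 ^ 0 = 0
(Y <-> (W ^ V)) <-> (((W <-> (Y ^ U)) & (Z | W)) ^ ~((Z <-> (V <-> X)) ^ ((Z ^ V) | Z))) = 1 <-> 0 = 0

0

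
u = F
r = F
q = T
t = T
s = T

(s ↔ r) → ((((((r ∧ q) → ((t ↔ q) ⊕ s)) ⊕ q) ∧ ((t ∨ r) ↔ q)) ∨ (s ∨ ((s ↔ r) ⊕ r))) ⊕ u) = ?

T

s ↔ r = T ↔ F = F
r ∧ q = F ∧ T = F
t ↔ q = T ↔ T = T
(t ↔ q) ⊕ s = T ⊕ T = F
(r ∧ q) → ((t ↔ q) ⊕ s) = F → F = T
((r ∧ q) → ((t ↔ q) ⊕ s)) ⊕ q = T ⊕ T = F
t ∨ r = T ∨ F = T
(t ∨ r) ↔ q = T ↔ T = T
(((r ∧ q) → ((t ↔ q) ⊕ s)) ⊕ q) ∧ ((t ∨ r) ↔ q) = F ∧ T = F
s ↔ r = T ↔ F = F
(s ↔ r) ⊕ r = F ⊕ F = F
s ∨ ((s ↔ r) ⊕ r) = T ∨ F = T
((((r ∧ q) → ((t ↔ q) ⊕ s)) ⊕ q) ∧ ((t ∨ r) ↔ q)) ∨ (s ∨ ((s ↔ r) ⊕ r)) = F ∨ T = T
(((((r ∧ q) → ((t ↔ q) ⊕ s)) ⊕ q) ∧ ((t ∨ r) ↔ q)) ∨ (s ∨ ((s ↔ r) ⊕ r))) ⊕ u = T ⊕ F = T
(s ↔ r) → ((((((r ∧ q) → ((t ↔ q) ⊕ s)) ⊕ q) ∧ ((t ∨ r) ↔ q)) ∨ (s ∨ ((s ↔ r) ⊕ r))) ⊕ u) = F → T = T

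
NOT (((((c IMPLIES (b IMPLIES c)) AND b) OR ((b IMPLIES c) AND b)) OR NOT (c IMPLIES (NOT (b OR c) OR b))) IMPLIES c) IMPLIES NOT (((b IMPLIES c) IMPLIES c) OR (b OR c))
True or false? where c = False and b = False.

b IMPLIES c = False IMPLIES False = True
c IMPLIES (b IMPLIES c) = False IMPLIES True = True
(c IMPLIES (b IMPLIES c)) AND b = True AND False = False
b IMPLIES c = False IMPLIES False = True
(b IMPLIES c) AND b = True AND False = False
((c IMPLIES (b IMPLIES c)) AND b) OR ((b IMPLIES c) AND b) = False OR False = False
b OR c = False OR False = False
NOT (b OR c) = NOT False = True
NOT (b OR c) OR b = True OR False = True
c IMPLIES (NOT (b OR c) OR b) = False IMPLIES True = True
NOT (c IMPLIES (NOT (b OR c) OR b)) = NOT True = False
(((c IMPLIES (b IMPLIES c)) AND b) OR ((b IMPLIES c) AND b)) OR NOT (c IMPLIES (NOT (b OR c) OR b)) = False OR False = False
((((c IMPLIES (b IMPLIES c)) AND b) OR ((b IMPLIES c) AND b)) OR NOT (c IMPLIES (NOT (b OR c) OR b))) IMPLIES c = False IMPLIES False = True
NOT (((((c IMPLIES (b IMPLIES c)) AND b) OR ((b IMPLIES c) AND b)) OR NOT (c IMPLIES (NOT (b OR c) OR b))) IMPLIES c) = NOT True = False
b IMPLIES c = False IMPLIES False = True
(b IMPLIES c) IMPLIES c = True IMPLIES False = False
b OR c = False OR False = False
((b IMPLIES c) IMPLIES c) OR (b OR c) = False OR False = False
NOT (((b IMPLIES c) IMPLIES c) OR (b OR c)) = NOT False = True
NOT (((((c IMPLIES (b IMPLIES c)) AND b) OR ((b IMPLIES c) AND b)) OR NOT (c IMPLIES (NOT (b OR c) OR b))) IMPLIES c) IMPLIES NOT (((b IMPLIES c) IMPLIES c) OR (b OR c)) = False IMPLIES True = True

True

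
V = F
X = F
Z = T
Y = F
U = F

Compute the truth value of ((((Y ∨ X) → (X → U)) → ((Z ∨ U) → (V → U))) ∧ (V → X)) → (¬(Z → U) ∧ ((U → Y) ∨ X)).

T

Y ∨ X = F ∨ F = F
X → U = F → F = T
(Y ∨ X) → (X → U) = F → T = T
Z ∨ U = T ∨ F = T
V → U = F → F = T
(Z ∨ U) → (V → U) = T → T = T
((Y ∨ X) → (X → U)) → ((Z ∨ U) → (V → U)) = T → T = T
V → X = F → F = T
(((Y ∨ X) → (X → U)) → ((Z ∨ U) → (V → U))) ∧ (V → X) = T ∧ T = T
Z → U = T → F = F
¬(Z → U) = ¬F = T
U → Y = F → F = T
(U → Y) ∨ X = T ∨ F = T
¬(Z → U) ∧ ((U → Y) ∨ X) = T ∧ T = T
((((Y ∨ X) → (X → U)) → ((Z ∨ U) → (V → U))) ∧ (V → X)) → (¬(Z → U) ∧ ((U → Y) ∨ X)) = T → T = T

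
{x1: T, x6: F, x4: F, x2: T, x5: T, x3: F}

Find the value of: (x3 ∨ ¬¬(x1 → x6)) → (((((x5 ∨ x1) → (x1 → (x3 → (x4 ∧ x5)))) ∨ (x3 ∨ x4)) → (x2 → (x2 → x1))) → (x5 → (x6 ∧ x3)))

T

x1 → x6 = T → F = F
¬(x1 → x6) = ¬F = T
¬¬(x1 → x6) = ¬T = F
x3 ∨ ¬¬(x1 → x6) = F ∨ F = F
x5 ∨ x1 = T ∨ T = T
x4 ∧ x5 = F ∧ T = F
x3 → (x4 ∧ x5) = F → F = T
x1 → (x3 → (x4 ∧ x5)) = T → T = T
(x5 ∨ x1) → (x1 → (x3 → (x4 ∧ x5))) = T → T = T
x3 ∨ x4 = F ∨ F = F
((x5 ∨ x1) → (x1 → (x3 → (x4 ∧ x5)))) ∨ (x3 ∨ x4) = T ∨ F = T
x2 → x1 = T → T = T
x2 → (x2 → x1) = T → T = T
(((x5 ∨ x1) → (x1 → (x3 → (x4 ∧ x5)))) ∨ (x3 ∨ x4)) → (x2 → (x2 → x1)) = T → T = T
x6 ∧ x3 = F ∧ F = F
x5 → (x6 ∧ x3) = T → F = F
((((x5 ∨ x1) → (x1 → (x3 → (x4 ∧ x5)))) ∨ (x3 ∨ x4)) → (x2 → (x2 → x1))) → (x5 → (x6 ∧ x3)) = T → F = F
(x3 ∨ ¬¬(x1 → x6)) → (((((x5 ∨ x1) → (x1 → (x3 → (x4 ∧ x5)))) ∨ (x3 ∨ x4)) → (x2 → (x2 → x1))) → (x5 → (x6 ∧ x3))) = F → F = T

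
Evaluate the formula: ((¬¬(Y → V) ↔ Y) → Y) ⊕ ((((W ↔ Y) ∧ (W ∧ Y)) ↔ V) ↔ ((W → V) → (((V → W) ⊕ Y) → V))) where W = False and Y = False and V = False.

Y → V = False → False = True
¬(Y → V) = ¬True = False
¬¬(Y → V) = ¬False = True
¬¬(Y → V) ↔ Y = True ↔ False = False
(¬¬(Y → V) ↔ Y) → Y = False → False = True
W ↔ Y = False ↔ False = True
W ∧ Y = False ∧ False = False
(W ↔ Y) ∧ (W ∧ Y) = True ∧ False = False
((W ↔ Y) ∧ (W ∧ Y)) ↔ V = False ↔ False = True
W → V = False → False = True
V → W = False → False = True
(V → W) ⊕ Y = True ⊕ False = True
((V → W) ⊕ Y) → V = True → False = False
(W → V) → (((V → W) ⊕ Y) → V) = True → False = False
(((W ↔ Y) ∧ (W ∧ Y)) ↔ V) ↔ ((W → V) → (((V → W) ⊕ Y) → V)) = True ↔ False = False
((¬¬(Y → V) ↔ Y) → Y) ⊕ ((((W ↔ Y) ∧ (W ∧ Y)) ↔ V) ↔ ((W → V) → (((V → W) ⊕ Y) → V))) = True ⊕ False = True

True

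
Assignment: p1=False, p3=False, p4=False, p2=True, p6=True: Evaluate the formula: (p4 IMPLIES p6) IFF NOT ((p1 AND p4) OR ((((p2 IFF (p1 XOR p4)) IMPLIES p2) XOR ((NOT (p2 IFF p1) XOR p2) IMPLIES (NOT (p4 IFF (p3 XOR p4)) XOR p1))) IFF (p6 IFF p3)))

False

Substituting p1=False, p3=False, p4=False, p2=True, p6=True:
p4 IMPLIES p6 = False IMPLIES True = True
p1 AND p4 = False AND False = False
p1 XOR p4 = False XOR False = False
p2 IFF (p1 XOR p4) = True IFF False = False
(p2 IFF (p1 XOR p4)) IMPLIES p2 = False IMPLIES True = True
p2 IFF p1 = True IFF False = False
NOT (p2 IFF p1) = NOT False = True
NOT (p2 IFF p1) XOR p2 = True XOR True = False
p3 XOR p4 = False XOR False = False
p4 IFF (p3 XOR p4) = False IFF False = True
NOT (p4 IFF (p3 XOR p4)) = NOT True = False
NOT (p4 IFF (p3 XOR p4)) XOR p1 = False XOR False = False
(NOT (p2 IFF p1) XOR p2) IMPLIES (NOT (p4 IFF (p3 XOR p4)) XOR p1) = False IMPLIES False = True
((p2 IFF (p1 XOR p4)) IMPLIES p2) XOR ((NOT (p2 IFF p1) XOR p2) IMPLIES (NOT (p4 IFF (p3 XOR p4)) XOR p1)) = True XOR True = False
p6 IFF p3 = True IFF False = False
(((p2 IFF (p1 XOR p4)) IMPLIES p2) XOR ((NOT (p2 IFF p1) XOR p2) IMPLIES (NOT (p4 IFF (p3 XOR p4)) XOR p1))) IFF (p6 IFF p3) = False IFF False = True
(p1 AND p4) OR ((((p2 IFF (p1 XOR p4)) IMPLIES p2) XOR ((NOT (p2 IFF p1) XOR p2) IMPLIES (NOT (p4 IFF (p3 XOR p4)) XOR p1))) IFF (p6 IFF p3)) = False OR True = True
NOT ((p1 AND p4) OR ((((p2 IFF (p1 XOR p4)) IMPLIES p2) XOR ((NOT (p2 IFF p1) XOR p2) IMPLIES (NOT (p4 IFF (p3 XOR p4)) XOR p1))) IFF (p6 IFF p3))) = NOT True = False
(p4 IMPLIES p6) IFF NOT ((p1 AND p4) OR ((((p2 IFF (p1 XOR p4)) IMPLIES p2) XOR ((NOT (p2 IFF p1) XOR p2) IMPLIES (NOT (p4 IFF (p3 XOR p4)) XOR p1))) IFF (p6 IFF p3))) = True IFF False = False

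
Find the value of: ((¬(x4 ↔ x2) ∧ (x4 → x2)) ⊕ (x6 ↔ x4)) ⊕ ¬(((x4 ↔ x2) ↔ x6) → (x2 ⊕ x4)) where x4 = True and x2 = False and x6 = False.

x4 ↔ x2 = True ↔ False = False
¬(x4 ↔ x2) = ¬False = True
x4 → x2 = True → False = False
¬(x4 ↔ x2) ∧ (x4 → x2) = True ∧ False = False
x6 ↔ x4 = False ↔ True = False
(¬(x4 ↔ x2) ∧ (x4 → x2)) ⊕ (x6 ↔ x4) = False ⊕ False = False
x4 ↔ x2 = True ↔ False = False
(x4 ↔ x2) ↔ x6 = False ↔ False = True
x2 ⊕ x4 = False ⊕ True = True
((x4 ↔ x2) ↔ x6) → (x2 ⊕ x4) = True → True = True
¬(((x4 ↔ x2) ↔ x6) → (x2 ⊕ x4)) = ¬True = False
((¬(x4 ↔ x2) ∧ (x4 → x2)) ⊕ (x6 ↔ x4)) ⊕ ¬(((x4 ↔ x2) ↔ x6) → (x2 ⊕ x4)) = False ⊕ False = False

False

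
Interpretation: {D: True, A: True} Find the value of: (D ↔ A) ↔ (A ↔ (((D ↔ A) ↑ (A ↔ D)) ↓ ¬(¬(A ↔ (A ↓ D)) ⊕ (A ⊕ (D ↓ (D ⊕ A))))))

D ↔ A = True ↔ True = True
D ↔ A = True ↔ True = True
A ↔ D = True ↔ True = True
(D ↔ A) ↑ (A ↔ D) = True ↑ True = False
A ↓ D = True ↓ True = False
A ↔ (A ↓ D) = True ↔ False = False
¬(A ↔ (A ↓ D)) = ¬False = True
D ⊕ A = True ⊕ True = False
D ↓ (D ⊕ A) = True ↓ False = False
A ⊕ (D ↓ (D ⊕ A)) = True ⊕ False = True
¬(A ↔ (A ↓ D)) ⊕ (A ⊕ (D ↓ (D ⊕ A))) = True ⊕ True = False
¬(¬(A ↔ (A ↓ D)) ⊕ (A ⊕ (D ↓ (D ⊕ A)))) = ¬False = True
((D ↔ A) ↑ (A ↔ D)) ↓ ¬(¬(A ↔ (A ↓ D)) ⊕ (A ⊕ (D ↓ (D ⊕ A)))) = False ↓ True = False
A ↔ (((D ↔ A) ↑ (A ↔ D)) ↓ ¬(¬(A ↔ (A ↓ D)) ⊕ (A ⊕ (D ↓ (D ⊕ A))))) = True ↔ False = False
(D ↔ A) ↔ (A ↔ (((D ↔ A) ↑ (A ↔ D)) ↓ ¬(¬(A ↔ (A ↓ D)) ⊕ (A ⊕ (D ↓ (D ⊕ A)))))) = True ↔ False = False

False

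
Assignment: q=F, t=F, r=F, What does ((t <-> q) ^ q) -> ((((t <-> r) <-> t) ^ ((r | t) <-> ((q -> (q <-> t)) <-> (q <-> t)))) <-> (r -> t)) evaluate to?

F

t <-> q = F <-> F = T
(t <-> q) ^ q = T ^ F = T
t <-> r = F <-> F = T
(t <-> r) <-> t = T <-> F = F
r | t = F | F = F
q <-> t = F <-> F = T
q -> (q <-> t) = F -> T = T
q <-> t = F <-> F = T
(q -> (q <-> t)) <-> (q <-> t) = T <-> T = T
(r | t) <-> ((q -> (q <-> t)) <-> (q <-> t)) = F <-> T = F
((t <-> r) <-> t) ^ ((r | t) <-> ((q -> (q <-> t)) <-> (q <-> t))) = F ^ F = F
r -> t = F -> F = T
(((t <-> r) <-> t) ^ ((r | t) <-> ((q -> (q <-> t)) <-> (q <-> t)))) <-> (r -> t) = F <-> T = F
((t <-> q) ^ q) -> ((((t <-> r) <-> t) ^ ((r | t) <-> ((q -> (q <-> t)) <-> (q <-> t)))) <-> (r -> t)) = T -> F = F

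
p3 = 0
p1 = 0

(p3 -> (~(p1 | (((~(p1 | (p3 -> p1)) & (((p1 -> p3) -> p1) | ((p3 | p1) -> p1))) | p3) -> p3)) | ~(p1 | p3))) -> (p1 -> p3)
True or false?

1

p3 -> p1 = 0 -> 0 = 1
p1 | (p3 -> p1) = 0 | 1 = 1
~(p1 | (p3 -> p1)) = ~1 = 0
p1 -> p3 = 0 -> 0 = 1
(p1 -> p3) -> p1 = 1 -> 0 = 0
p3 | p1 = 0 | 0 = 0
(p3 | p1) -> p1 = 0 -> 0 = 1
((p1 -> p3) -> p1) | ((p3 | p1) -> p1) = 0 | 1 = 1
~(p1 | (p3 -> p1)) & (((p1 -> p3) -> p1) | ((p3 | p1) -> p1)) = 0 & 1 = 0
(~(p1 | (p3 -> p1)) & (((p1 -> p3) -> p1) | ((p3 | p1) -> p1))) | p3 = 0 | 0 = 0
((~(p1 | (p3 -> p1)) & (((p1 -> p3) -> p1) | ((p3 | p1) -> p1))) | p3) -> p3 = 0 -> 0 = 1
p1 | (((~(p1 | (p3 -> p1)) & (((p1 -> p3) -> p1) | ((p3 | p1) -> p1))) | p3) -> p3) = 0 | 1 = 1
~(p1 | (((~(p1 | (p3 -> p1)) & (((p1 -> p3) -> p1) | ((p3 | p1) -> p1))) | p3) -> p3)) = ~1 = 0
p1 | p3 = 0 | 0 = 0
~(p1 | p3) = ~0 = 1
~(p1 | (((~(p1 | (p3 -> p1)) & (((p1 -> p3) -> p1) | ((p3 | p1) -> p1))) | p3) -> p3)) | ~(p1 | p3) = 0 | 1 = 1
p3 -> (~(p1 | (((~(p1 | (p3 -> p1)) & (((p1 -> p3) -> p1) | ((p3 | p1) -> p1))) | p3) -> p3)) | ~(p1 | p3)) = 0 -> 1 = 1
p1 -> p3 = 0 -> 0 = 1
(p3 -> (~(p1 | (((~(p1 | (p3 -> p1)) & (((p1 -> p3) -> p1) | ((p3 | p1) -> p1))) | p3) -> p3)) | ~(p1 | p3))) -> (p1 -> p3) = 1 -> 1 = 1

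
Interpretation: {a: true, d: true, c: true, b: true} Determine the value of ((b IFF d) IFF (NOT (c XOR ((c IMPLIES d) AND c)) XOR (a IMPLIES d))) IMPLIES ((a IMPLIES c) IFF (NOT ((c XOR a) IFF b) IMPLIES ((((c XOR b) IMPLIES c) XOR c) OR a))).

b IFF d = true IFF true = true
c IMPLIES d = true IMPLIES true = true
(c IMPLIES d) AND c = true AND true = true
c XOR ((c IMPLIES d) AND c) = true XOR true = false
NOT (c XOR ((c IMPLIES d) AND c)) = NOT false = true
a IMPLIES d = true IMPLIES true = true
NOT (c XOR ((c IMPLIES d) AND c)) XOR (a IMPLIES d) = true XOR true = false
(b IFF d) IFF (NOT (c XOR ((c IMPLIES d) AND c)) XOR (a IMPLIES d)) = true IFF false = false
a IMPLIES c = true IMPLIES true = true
c XOR a = true XOR true = false
(c XOR a) IFF b = false IFF true = false
NOT ((c XOR a) IFF b) = NOT false = true
c XOR b = true XOR true = false
(c XOR b) IMPLIES c = false IMPLIES true = true
((c XOR b) IMPLIES c) XOR c = true XOR true = false
(((c XOR b) IMPLIES c) XOR c) OR a = false OR true = true
NOT ((c XOR a) IFF b) IMPLIES ((((c XOR b) IMPLIES c) XOR c) OR a) = true IMPLIES true = true
(a IMPLIES c) IFF (NOT ((c XOR a) IFF b) IMPLIES ((((c XOR b) IMPLIES c) XOR c) OR a)) = true IFF true = true
((b IFF d) IFF (NOT (c XOR ((c IMPLIES d) AND c)) XOR (a IMPLIES d))) IMPLIES ((a IMPLIES c) IFF (NOT ((c XOR a) IFF b) IMPLIES ((((c XOR b) IMPLIES c) XOR c) OR a))) = false IMPLIES true = true

true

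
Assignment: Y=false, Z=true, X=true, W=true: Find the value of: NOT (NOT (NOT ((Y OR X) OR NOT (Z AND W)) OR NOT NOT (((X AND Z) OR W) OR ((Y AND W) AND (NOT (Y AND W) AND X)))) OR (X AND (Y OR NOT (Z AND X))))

Y OR X = false OR true = true
Z AND W = true AND true = true
NOT (Z AND W) = NOT true = false
(Y OR X) OR NOT (Z AND W) = true OR false = true
NOT ((Y OR X) OR NOT (Z AND W)) = NOT true = false
X AND Z = true AND true = true
(X AND Z) OR W = true OR true = true
Y AND W = false AND true = false
Y AND W = false AND true = false
NOT (Y AND W) = NOT false = true
NOT (Y AND W) AND X = true AND true = true
(Y AND W) AND (NOT (Y AND W) AND X) = false AND true = false
((X AND Z) OR W) OR ((Y AND W) AND (NOT (Y AND W) AND X)) = true OR false = true
NOT (((X AND Z) OR W) OR ((Y AND W) AND (NOT (Y AND W) AND X))) = NOT true = false
NOT NOT (((X AND Z) OR W) OR ((Y AND W) AND (NOT (Y AND W) AND X))) = NOT false = true
NOT ((Y OR X) OR NOT (Z AND W)) OR NOT NOT (((X AND Z) OR W) OR ((Y AND W) AND (NOT (Y AND W) AND X))) = false OR true = true
NOT (NOT ((Y OR X) OR NOT (Z AND W)) OR NOT NOT (((X AND Z) OR W) OR ((Y AND W) AND (NOT (Y AND W) AND X)))) = NOT true = false
Z AND X = true AND true = true
NOT (Z AND X) = NOT true = false
Y OR NOT (Z AND X) = false OR false = false
X AND (Y OR NOT (Z AND X)) = true AND false = false
NOT (NOT ((Y OR X) OR NOT (Z AND W)) OR NOT NOT (((X AND Z) OR W) OR ((Y AND W) AND (NOT (Y AND W) AND X)))) OR (X AND (Y OR NOT (Z AND X))) = false OR false = false
NOT (NOT (NOT ((Y OR X) OR NOT (Z AND W)) OR NOT NOT (((X AND Z) OR W) OR ((Y AND W) AND (NOT (Y AND W) AND X)))) OR (X AND (Y OR NOT (Z AND X)))) = NOT false = true

true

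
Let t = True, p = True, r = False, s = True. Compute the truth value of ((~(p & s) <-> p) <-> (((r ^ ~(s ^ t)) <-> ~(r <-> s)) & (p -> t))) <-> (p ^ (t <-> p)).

True

p & s = True & True = True
~(p & s) = ~True = False
~(p & s) <-> p = False <-> True = False
s ^ t = True ^ True = False
~(s ^ t) = ~False = True
r ^ ~(s ^ t) = False ^ True = True
r <-> s = False <-> True = False
~(r <-> s) = ~False = True
(r ^ ~(s ^ t)) <-> ~(r <-> s) = True <-> True = True
p -> t = True -> True = True
((r ^ ~(s ^ t)) <-> ~(r <-> s)) & (p -> t) = True & True = True
(~(p & s) <-> p) <-> (((r ^ ~(s ^ t)) <-> ~(r <-> s)) & (p -> t)) = False <-> True = False
t <-> p = True <-> True = True
p ^ (t <-> p) = True ^ True = False
((~(p & s) <-> p) <-> (((r ^ ~(s ^ t)) <-> ~(r <-> s)) & (p -> t))) <-> (p ^ (t <-> p)) = False <-> False = True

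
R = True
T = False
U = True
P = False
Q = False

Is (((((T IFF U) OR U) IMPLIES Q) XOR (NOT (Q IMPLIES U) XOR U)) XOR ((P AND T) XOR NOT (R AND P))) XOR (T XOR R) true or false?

Substituting R=True, T=False, U=True, P=False, Q=False:
T IFF U = False IFF True = False
(T IFF U) OR U = False OR True = True
((T IFF U) OR U) IMPLIES Q = True IMPLIES False = False
Q IMPLIES U = False IMPLIES True = True
NOT (Q IMPLIES U) = NOT True = False
NOT (Q IMPLIES U) XOR U = False XOR True = True
(((T IFF U) OR U) IMPLIES Q) XOR (NOT (Q IMPLIES U) XOR U) = False XOR True = True
P AND T = False AND False = False
R AND P = True AND False = False
NOT (R AND P) = NOT False = True
(P AND T) XOR NOT (R AND P) = False XOR True = True
((((T IFF U) OR U) IMPLIES Q) XOR (NOT (Q IMPLIES U) XOR U)) XOR ((P AND T) XOR NOT (R AND P)) = True XOR True = False
T XOR R = False XOR True = True
(((((T IFF U) OR U) IMPLIES Q) XOR (NOT (Q IMPLIES U) XOR U)) XOR ((P AND T) XOR NOT (R AND P))) XOR (T XOR R) = False XOR True = True

True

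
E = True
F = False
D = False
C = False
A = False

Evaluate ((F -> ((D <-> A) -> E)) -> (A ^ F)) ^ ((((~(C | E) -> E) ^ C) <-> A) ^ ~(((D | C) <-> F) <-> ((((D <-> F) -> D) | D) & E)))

Substituting E=True, F=False, D=False, C=False, A=False:
D <-> A = False <-> False = True
(D <-> A) -> E = True -> True = True
F -> ((D <-> A) -> E) = False -> True = True
A ^ F = False ^ False = False
(F -> ((D <-> A) -> E)) -> (A ^ F) = True -> False = False
C | E = False | True = True
~(C | E) = ~True = False
~(C | E) -> E = False -> True = True
(~(C | E) -> E) ^ C = True ^ False = True
((~(C | E) -> E) ^ C) <-> A = True <-> False = False
D | C = False | False = False
(D | C) <-> F = False <-> False = True
D <-> F = False <-> False = True
(D <-> F) -> D = True -> False = False
((D <-> F) -> D) | D = False | False = False
(((D <-> F) -> D) | D) & E = False & True = False
((D | C) <-> F) <-> ((((D <-> F) -> D) | D) & E) = True <-> False = False
~(((D | C) <-> F) <-> ((((D <-> F) -> D) | D) & E)) = ~False = True
(((~(C | E) -> E) ^ C) <-> A) ^ ~(((D | C) <-> F) <-> ((((D <-> F) -> D) | D) & E)) = False ^ True = True
((F -> ((D <-> A) -> E)) -> (A ^ F)) ^ ((((~(C | E) -> E) ^ C) <-> A) ^ ~(((D | C) <-> F) <-> ((((D <-> F) -> D) | D) & E))) = False ^ True = True

True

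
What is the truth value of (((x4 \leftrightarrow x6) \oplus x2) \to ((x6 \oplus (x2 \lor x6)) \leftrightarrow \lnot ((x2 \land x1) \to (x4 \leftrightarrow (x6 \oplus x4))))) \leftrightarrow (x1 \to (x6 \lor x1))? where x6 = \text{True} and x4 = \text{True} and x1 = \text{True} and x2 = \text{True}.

\text{True}

x4 \leftrightarrow x6 = \text{True} \leftrightarrow \text{True} = \text{True}
(x4 \leftrightarrow x6) \oplus x2 = \text{True} \oplus \text{True} = \text{False}
x2 \lor x6 = \text{True} \lor \text{True} = \text{True}
x6 \oplus (x2 \lor x6) = \text{True} \oplus \text{True} = \text{False}
x2 \land x1 = \text{True} \land \text{True} = \text{True}
x6 \oplus x4 = \text{True} \oplus \text{True} = \text{False}
x4 \leftrightarrow (x6 \oplus x4) = \text{True} \leftrightarrow \text{False} = \text{False}
(x2 \land x1) \to (x4 \leftrightarrow (x6 \oplus x4)) = \text{True} \to \text{False} = \text{False}
\lnot ((x2 \land x1) \to (x4 \leftrightarrow (x6 \oplus x4))) = \lnot \text{False} = \text{True}
(x6 \oplus (x2 \lor x6)) \leftrightarrow \lnot ((x2 \land x1) \to (x4 \leftrightarrow (x6 \oplus x4))) = \text{False} \leftrightarrow \text{True} = \text{False}
((x4 \leftrightarrow x6) \oplus x2) \to ((x6 \oplus (x2 \lor x6)) \leftrightarrow \lnot ((x2 \land x1) \to (x4 \leftrightarrow (x6 \oplus x4)))) = \text{False} \to \text{False} = \text{True}
x6 \lor x1 = \text{True} \lor \text{True} = \text{True}
x1 \to (x6 \lor x1) = \text{True} \to \text{True} = \text{True}
(((x4 \leftrightarrow x6) \oplus x2) \to ((x6 \oplus (x2 \lor x6)) \leftrightarrow \lnot ((x2 \land x1) \to (x4 \leftrightarrow (x6 \oplus x4))))) \leftrightarrow (x1 \to (x6 \lor x1)) = \text{True} \leftrightarrow \text{True} = \text{True}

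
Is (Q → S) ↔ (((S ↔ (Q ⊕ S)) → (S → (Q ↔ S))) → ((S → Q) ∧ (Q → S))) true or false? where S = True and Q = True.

True

Q → S = True → True = True
Q ⊕ S = True ⊕ True = False
S ↔ (Q ⊕ S) = True ↔ False = False
Q ↔ S = True ↔ True = True
S → (Q ↔ S) = True → True = True
(S ↔ (Q ⊕ S)) → (S → (Q ↔ S)) = False → True = True
S → Q = True → True = True
Q → S = True → True = True
(S → Q) ∧ (Q → S) = True ∧ True = True
((S ↔ (Q ⊕ S)) → (S → (Q ↔ S))) → ((S → Q) ∧ (Q → S)) = True → True = True
(Q → S) ↔ (((S ↔ (Q ⊕ S)) → (S → (Q ↔ S))) → ((S → Q) ∧ (Q → S))) = True ↔ True = True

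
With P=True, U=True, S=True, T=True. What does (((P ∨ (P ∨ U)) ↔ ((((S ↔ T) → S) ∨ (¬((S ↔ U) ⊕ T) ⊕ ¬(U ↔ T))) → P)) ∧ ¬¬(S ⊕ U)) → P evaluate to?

True

P ∨ U = True ∨ True = True
P ∨ (P ∨ U) = True ∨ True = True
S ↔ T = True ↔ True = True
(S ↔ T) → S = True → True = True
S ↔ U = True ↔ True = True
(S ↔ U) ⊕ T = True ⊕ True = False
¬((S ↔ U) ⊕ T) = ¬False = True
U ↔ T = True ↔ True = True
¬(U ↔ T) = ¬True = False
¬((S ↔ U) ⊕ T) ⊕ ¬(U ↔ T) = True ⊕ False = True
((S ↔ T) → S) ∨ (¬((S ↔ U) ⊕ T) ⊕ ¬(U ↔ T)) = True ∨ True = True
(((S ↔ T) → S) ∨ (¬((S ↔ U) ⊕ T) ⊕ ¬(U ↔ T))) → P = True → True = True
(P ∨ (P ∨ U)) ↔ ((((S ↔ T) → S) ∨ (¬((S ↔ U) ⊕ T) ⊕ ¬(U ↔ T))) → P) = True ↔ True = True
S ⊕ U = True ⊕ True = False
¬(S ⊕ U) = ¬False = True
¬¬(S ⊕ U) = ¬True = False
((P ∨ (P ∨ U)) ↔ ((((S ↔ T) → S) ∨ (¬((S ↔ U) ⊕ T) ⊕ ¬(U ↔ T))) → P)) ∧ ¬¬(S ⊕ U) = True ∧ False = False
(((P ∨ (P ∨ U)) ↔ ((((S ↔ T) → S) ∨ (¬((S ↔ U) ⊕ T) ⊕ ¬(U ↔ T))) → P)) ∧ ¬¬(S ⊕ U)) → P = False → True = True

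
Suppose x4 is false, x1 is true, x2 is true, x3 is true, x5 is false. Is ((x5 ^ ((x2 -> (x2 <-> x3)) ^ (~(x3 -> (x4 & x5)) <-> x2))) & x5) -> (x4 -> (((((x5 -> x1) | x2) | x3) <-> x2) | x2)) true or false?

x2 <-> x3 = 1 <-> 1 = 1
x2 -> (x2 <-> x3) = 1 -> 1 = 1
x4 & x5 = 0 & 0 = 0
x3 -> (x4 & x5) = 1 -> 0 = 0
~(x3 -> (x4 & x5)) = ~0 = 1
~(x3 -> (x4 & x5)) <-> x2 = 1 <-> 1 = 1
(x2 -> (x2 <-> x3)) ^ (~(x3 -> (x4 & x5)) <-> x2) = 1 ^ 1 = 0
x5 ^ ((x2 -> (x2 <-> x3)) ^ (~(x3 -> (x4 & x5)) <-> x2)) = 0 ^ 0 = 0
(x5 ^ ((x2 -> (x2 <-> x3)) ^ (~(x3 -> (x4 & x5)) <-> x2))) & x5 = 0 & 0 = 0
x5 -> x1 = 0 -> 1 = 1
(x5 -> x1) | x2 = 1 | 1 = 1
((x5 -> x1) | x2) | x3 = 1 | 1 = 1
(((x5 -> x1) | x2) | x3) <-> x2 = 1 <-> 1 = 1
((((x5 -> x1) | x2) | x3) <-> x2) | x2 = 1 | 1 = 1
x4 -> (((((x5 -> x1) | x2) | x3) <-> x2) | x2) = 0 -> 1 = 1
((x5 ^ ((x2 -> (x2 <-> x3)) ^ (~(x3 -> (x4 & x5)) <-> x2))) & x5) -> (x4 -> (((((x5 -> x1) | x2) | x3) <-> x2) | x2)) = 0 -> 1 = 1

1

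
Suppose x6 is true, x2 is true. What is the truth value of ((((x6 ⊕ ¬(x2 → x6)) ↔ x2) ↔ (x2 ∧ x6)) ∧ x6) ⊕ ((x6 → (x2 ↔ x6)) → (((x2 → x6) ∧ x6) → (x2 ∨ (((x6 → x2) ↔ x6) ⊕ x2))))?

Substituting x6=True, x2=True:
x2 → x6 = True → True = True
¬(x2 → x6) = ¬True = False
x6 ⊕ ¬(x2 → x6) = True ⊕ False = True
(x6 ⊕ ¬(x2 → x6)) ↔ x2 = True ↔ True = True
x2 ∧ x6 = True ∧ True = True
((x6 ⊕ ¬(x2 → x6)) ↔ x2) ↔ (x2 ∧ x6) = True ↔ True = True
(((x6 ⊕ ¬(x2 → x6)) ↔ x2) ↔ (x2 ∧ x6)) ∧ x6 = True ∧ True = True
x2 ↔ x6 = True ↔ True = True
x6 → (x2 ↔ x6) = True → True = True
x2 → x6 = True → True = True
(x2 → x6) ∧ x6 = True ∧ True = True
x6 → x2 = True → True = True
(x6 → x2) ↔ x6 = True ↔ True = True
((x6 → x2) ↔ x6) ⊕ x2 = True ⊕ True = False
x2 ∨ (((x6 → x2) ↔ x6) ⊕ x2) = True ∨ False = True
((x2 → x6) ∧ x6) → (x2 ∨ (((x6 → x2) ↔ x6) ⊕ x2)) = True → True = True
(x6 → (x2 ↔ x6)) → (((x2 → x6) ∧ x6) → (x2 ∨ (((x6 → x2) ↔ x6) ⊕ x2))) = True → True = True
((((x6 ⊕ ¬(x2 → x6)) ↔ x2) ↔ (x2 ∧ x6)) ∧ x6) ⊕ ((x6 → (x2 ↔ x6)) → (((x2 → x6) ∧ x6) → (x2 ∨ (((x6 → x2) ↔ x6) ⊕ x2)))) = True ⊕ True = False

False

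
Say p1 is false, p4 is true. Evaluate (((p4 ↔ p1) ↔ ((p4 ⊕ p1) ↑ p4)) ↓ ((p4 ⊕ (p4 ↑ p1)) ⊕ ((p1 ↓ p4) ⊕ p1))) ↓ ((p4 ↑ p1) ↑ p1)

F

p4 ↔ p1 = T ↔ F = F
p4 ⊕ p1 = T ⊕ F = T
(p4 ⊕ p1) ↑ p4 = T ↑ T = F
(p4 ↔ p1) ↔ ((p4 ⊕ p1) ↑ p4) = F ↔ F = T
p4 ↑ p1 = T ↑ F = T
p4 ⊕ (p4 ↑ p1) = T ⊕ T = F
p1 ↓ p4 = F ↓ T = F
(p1 ↓ p4) ⊕ p1 = F ⊕ F = F
(p4 ⊕ (p4 ↑ p1)) ⊕ ((p1 ↓ p4) ⊕ p1) = F ⊕ F = F
((p4 ↔ p1) ↔ ((p4 ⊕ p1) ↑ p4)) ↓ ((p4 ⊕ (p4 ↑ p1)) ⊕ ((p1 ↓ p4) ⊕ p1)) = T ↓ F = F
p4 ↑ p1 = T ↑ F = T
(p4 ↑ p1) ↑ p1 = T ↑ F = T
(((p4 ↔ p1) ↔ ((p4 ⊕ p1) ↑ p4)) ↓ ((p4 ⊕ (p4 ↑ p1)) ⊕ ((p1 ↓ p4) ⊕ p1))) ↓ ((p4 ↑ p1) ↑ p1) = F ↓ T = F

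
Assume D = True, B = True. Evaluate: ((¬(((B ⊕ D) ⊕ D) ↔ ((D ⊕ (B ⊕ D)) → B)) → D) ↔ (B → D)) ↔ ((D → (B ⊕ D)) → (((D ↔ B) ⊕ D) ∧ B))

True

B ⊕ D = True ⊕ True = False
(B ⊕ D) ⊕ D = False ⊕ True = True
B ⊕ D = True ⊕ True = False
D ⊕ (B ⊕ D) = True ⊕ False = True
(D ⊕ (B ⊕ D)) → B = True → True = True
((B ⊕ D) ⊕ D) ↔ ((D ⊕ (B ⊕ D)) → B) = True ↔ True = True
¬(((B ⊕ D) ⊕ D) ↔ ((D ⊕ (B ⊕ D)) → B)) = ¬True = False
¬(((B ⊕ D) ⊕ D) ↔ ((D ⊕ (B ⊕ D)) → B)) → D = False → True = True
B → D = True → True = True
(¬(((B ⊕ D) ⊕ D) ↔ ((D ⊕ (B ⊕ D)) → B)) → D) ↔ (B → D) = True ↔ True = True
B ⊕ D = True ⊕ True = False
D → (B ⊕ D) = True → False = False
D ↔ B = True ↔ True = True
(D ↔ B) ⊕ D = True ⊕ True = False
((D ↔ B) ⊕ D) ∧ B = False ∧ True = False
(D → (B ⊕ D)) → (((D ↔ B) ⊕ D) ∧ B) = False → False = True
((¬(((B ⊕ D) ⊕ D) ↔ ((D ⊕ (B ⊕ D)) → B)) → D) ↔ (B → D)) ↔ ((D → (B ⊕ D)) → (((D ↔ B) ⊕ D) ∧ B)) = True ↔ True = True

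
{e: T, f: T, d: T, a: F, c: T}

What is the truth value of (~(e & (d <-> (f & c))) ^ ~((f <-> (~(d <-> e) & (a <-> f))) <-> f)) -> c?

T

Substituting e=T, f=T, d=T, a=F, c=T:
f & c = T & T = T
d <-> (f & c) = T <-> T = T
e & (d <-> (f & c)) = T & T = T
~(e & (d <-> (f & c))) = ~T = F
d <-> e = T <-> T = T
~(d <-> e) = ~T = F
a <-> f = F <-> T = F
~(d <-> e) & (a <-> f) = F & F = F
f <-> (~(d <-> e) & (a <-> f)) = T <-> F = F
(f <-> (~(d <-> e) & (a <-> f))) <-> f = F <-> T = F
~((f <-> (~(d <-> e) & (a <-> f))) <-> f) = ~F = T
~(e & (d <-> (f & c))) ^ ~((f <-> (~(d <-> e) & (a <-> f))) <-> f) = F ^ T = T
(~(e & (d <-> (f & c))) ^ ~((f <-> (~(d <-> e) & (a <-> f))) <-> f)) -> c = T -> T = T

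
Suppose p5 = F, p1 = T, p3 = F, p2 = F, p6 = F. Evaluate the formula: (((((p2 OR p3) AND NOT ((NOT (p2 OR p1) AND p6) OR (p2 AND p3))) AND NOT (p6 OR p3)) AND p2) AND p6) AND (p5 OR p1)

p2 OR p3 = F OR F = F
p2 OR p1 = F OR T = T
NOT (p2 OR p1) = NOT T = F
NOT (p2 OR p1) AND p6 = F AND F = F
p2 AND p3 = F AND F = F
(NOT (p2 OR p1) AND p6) OR (p2 AND p3) = F OR F = F
NOT ((NOT (p2 OR p1) AND p6) OR (p2 AND p3)) = NOT F = T
(p2 OR p3) AND NOT ((NOT (p2 OR p1) AND p6) OR (p2 AND p3)) = F AND T = F
p6 OR p3 = F OR F = F
NOT (p6 OR p3) = NOT F = T
((p2 OR p3) AND NOT ((NOT (p2 OR p1) AND p6) OR (p2 AND p3))) AND NOT (p6 OR p3) = F AND T = F
(((p2 OR p3) AND NOT ((NOT (p2 OR p1) AND p6) OR (p2 AND p3))) AND NOT (p6 OR p3)) AND p2 = F AND F = F
((((p2 OR p3) AND NOT ((NOT (p2 OR p1) AND p6) OR (p2 AND p3))) AND NOT (p6 OR p3)) AND p2) AND p6 = F AND F = F
p5 OR p1 = F OR T = T
(((((p2 OR p3) AND NOT ((NOT (p2 OR p1) AND p6) OR (p2 AND p3))) AND NOT (p6 OR p3)) AND p2) AND p6) AND (p5 OR p1) = F AND T = F

F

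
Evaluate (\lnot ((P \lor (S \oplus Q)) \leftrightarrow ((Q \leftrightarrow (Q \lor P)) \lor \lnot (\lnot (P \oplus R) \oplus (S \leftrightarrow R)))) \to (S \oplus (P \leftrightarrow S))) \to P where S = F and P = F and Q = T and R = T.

F

S \oplus Q = F \oplus T = T
P \lor (S \oplus Q) = F \lor T = T
Q \lor P = T \lor F = T
Q \leftrightarrow (Q \lor P) = T \leftrightarrow T = T
P \oplus R = F \oplus T = T
\lnot (P \oplus R) = \lnot T = F
S \leftrightarrow R = F \leftrightarrow T = F
\lnot (P \oplus R) \oplus (S \leftrightarrow R) = F \oplus F = F
\lnot (\lnot (P \oplus R) \oplus (S \leftrightarrow R)) = \lnot F = T
(Q \leftrightarrow (Q \lor P)) \lor \lnot (\lnot (P \oplus R) \oplus (S \leftrightarrow R)) = T \lor T = T
(P \lor (S \oplus Q)) \leftrightarrow ((Q \leftrightarrow (Q \lor P)) \lor \lnot (\lnot (P \oplus R) \oplus (S \leftrightarrow R))) = T \leftrightarrow T = T
\lnot ((P \lor (S \oplus Q)) \leftrightarrow ((Q \leftrightarrow (Q \lor P)) \lor \lnot (\lnot (P \oplus R) \oplus (S \leftrightarrow R)))) = \lnot T = F
P \leftrightarrow S = F \leftrightarrow F = T
S \oplus (P \leftrightarrow S) = F \oplus T = T
\lnot ((P \lor (S \oplus Q)) \leftrightarrow ((Q \leftrightarrow (Q \lor P)) \lor \lnot (\lnot (P \oplus R) \oplus (S \leftrightarrow R)))) \to (S \oplus (P \leftrightarrow S)) = F \to T = T
(\lnot ((P \lor (S \oplus Q)) \leftrightarrow ((Q \leftrightarrow (Q \lor P)) \lor \lnot (\lnot (P \oplus R) \oplus (S \leftrightarrow R)))) \to (S \oplus (P \leftrightarrow S))) \to P = T \to F = F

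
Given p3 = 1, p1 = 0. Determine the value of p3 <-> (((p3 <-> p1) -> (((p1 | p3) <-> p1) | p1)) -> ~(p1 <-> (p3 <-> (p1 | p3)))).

p3 <-> p1 = 1 <-> 0 = 0
p1 | p3 = 0 | 1 = 1
(p1 | p3) <-> p1 = 1 <-> 0 = 0
((p1 | p3) <-> p1) | p1 = 0 | 0 = 0
(p3 <-> p1) -> (((p1 | p3) <-> p1) | p1) = 0 -> 0 = 1
p1 | p3 = 0 | 1 = 1
p3 <-> (p1 | p3) = 1 <-> 1 = 1
p1 <-> (p3 <-> (p1 | p3)) = 0 <-> 1 = 0
~(p1 <-> (p3 <-> (p1 | p3))) = ~0 = 1
((p3 <-> p1) -> (((p1 | p3) <-> p1) | p1)) -> ~(p1 <-> (p3 <-> (p1 | p3))) = 1 -> 1 = 1
p3 <-> (((p3 <-> p1) -> (((p1 | p3) <-> p1) | p1)) -> ~(p1 <-> (p3 <-> (p1 | p3)))) = 1 <-> 1 = 1

1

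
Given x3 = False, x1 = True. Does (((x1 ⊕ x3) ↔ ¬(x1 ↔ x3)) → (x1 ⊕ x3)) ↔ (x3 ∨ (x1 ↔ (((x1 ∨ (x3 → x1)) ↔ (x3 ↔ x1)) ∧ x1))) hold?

x1 ⊕ x3 = True ⊕ False = True
x1 ↔ x3 = True ↔ False = False
¬(x1 ↔ x3) = ¬False = True
(x1 ⊕ x3) ↔ ¬(x1 ↔ x3) = True ↔ True = True
x1 ⊕ x3 = True ⊕ False = True
((x1 ⊕ x3) ↔ ¬(x1 ↔ x3)) → (x1 ⊕ x3) = True → True = True
x3 → x1 = False → True = True
x1 ∨ (x3 → x1) = True ∨ True = True
x3 ↔ x1 = False ↔ True = False
(x1 ∨ (x3 → x1)) ↔ (x3 ↔ x1) = True ↔ False = False
((x1 ∨ (x3 → x1)) ↔ (x3 ↔ x1)) ∧ x1 = False ∧ True = False
x1 ↔ (((x1 ∨ (x3 → x1)) ↔ (x3 ↔ x1)) ∧ x1) = True ↔ False = False
x3 ∨ (x1 ↔ (((x1 ∨ (x3 → x1)) ↔ (x3 ↔ x1)) ∧ x1)) = False ∨ False = False
(((x1 ⊕ x3) ↔ ¬(x1 ↔ x3)) → (x1 ⊕ x3)) ↔ (x3 ∨ (x1 ↔ (((x1 ∨ (x3 → x1)) ↔ (x3 ↔ x1)) ∧ x1))) = True ↔ False = False

False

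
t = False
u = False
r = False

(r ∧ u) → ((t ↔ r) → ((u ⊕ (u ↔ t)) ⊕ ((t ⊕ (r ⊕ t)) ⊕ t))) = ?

True

Substituting t=False, u=False, r=False:
r ∧ u = False ∧ False = False
t ↔ r = False ↔ False = True
u ↔ t = False ↔ False = True
u ⊕ (u ↔ t) = False ⊕ True = True
r ⊕ t = False ⊕ False = False
t ⊕ (r ⊕ t) = False ⊕ False = False
(t ⊕ (r ⊕ t)) ⊕ t = False ⊕ False = False
(u ⊕ (u ↔ t)) ⊕ ((t ⊕ (r ⊕ t)) ⊕ t) = True ⊕ False = True
(t ↔ r) → ((u ⊕ (u ↔ t)) ⊕ ((t ⊕ (r ⊕ t)) ⊕ t)) = True → True = True
(r ∧ u) → ((t ↔ r) → ((u ⊕ (u ↔ t)) ⊕ ((t ⊕ (r ⊕ t)) ⊕ t))) = False → True = True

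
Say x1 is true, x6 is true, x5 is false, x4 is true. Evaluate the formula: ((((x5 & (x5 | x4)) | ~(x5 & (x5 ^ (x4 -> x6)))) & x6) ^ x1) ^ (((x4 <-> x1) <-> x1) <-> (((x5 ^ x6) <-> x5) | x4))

1

x5 | x4 = 0 | 1 = 1
x5 & (x5 | x4) = 0 & 1 = 0
x4 -> x6 = 1 -> 1 = 1
x5 ^ (x4 -> x6) = 0 ^ 1 = 1
x5 & (x5 ^ (x4 -> x6)) = 0 & 1 = 0
~(x5 & (x5 ^ (x4 -> x6))) = ~0 = 1
(x5 & (x5 | x4)) | ~(x5 & (x5 ^ (x4 -> x6))) = 0 | 1 = 1
((x5 & (x5 | x4)) | ~(x5 & (x5 ^ (x4 -> x6)))) & x6 = 1 & 1 = 1
(((x5 & (x5 | x4)) | ~(x5 & (x5 ^ (x4 -> x6)))) & x6) ^ x1 = 1 ^ 1 = 0
x4 <-> x1 = 1 <-> 1 = 1
(x4 <-> x1) <-> x1 = 1 <-> 1 = 1
x5 ^ x6 = 0 ^ 1 = 1
(x5 ^ x6) <-> x5 = 1 <-> 0 = 0
((x5 ^ x6) <-> x5) | x4 = 0 | 1 = 1
((x4 <-> x1) <-> x1) <-> (((x5 ^ x6) <-> x5) | x4) = 1 <-> 1 = 1
((((x5 & (x5 | x4)) | ~(x5 & (x5 ^ (x4 -> x6)))) & x6) ^ x1) ^ (((x4 <-> x1) <-> x1) <-> (((x5 ^ x6) <-> x5) | x4)) = 0 ^ 1 = 1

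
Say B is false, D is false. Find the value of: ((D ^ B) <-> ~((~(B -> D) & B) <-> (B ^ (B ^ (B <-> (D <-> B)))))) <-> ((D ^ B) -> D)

T

D ^ B = F ^ F = F
B -> D = F -> F = T
~(B -> D) = ~T = F
~(B -> D) & B = F & F = F
D <-> B = F <-> F = T
B <-> (D <-> B) = F <-> T = F
B ^ (B <-> (D <-> B)) = F ^ F = F
B ^ (B ^ (B <-> (D <-> B))) = F ^ F = F
(~(B -> D) & B) <-> (B ^ (B ^ (B <-> (D <-> B)))) = F <-> F = T
~((~(B -> D) & B) <-> (B ^ (B ^ (B <-> (D <-> B))))) = ~T = F
(D ^ B) <-> ~((~(B -> D) & B) <-> (B ^ (B ^ (B <-> (D <-> B))))) = F <-> F = T
D ^ B = F ^ F = F
(D ^ B) -> D = F -> F = T
((D ^ B) <-> ~((~(B -> D) & B) <-> (B ^ (B ^ (B <-> (D <-> B)))))) <-> ((D ^ B) -> D) = T <-> T = T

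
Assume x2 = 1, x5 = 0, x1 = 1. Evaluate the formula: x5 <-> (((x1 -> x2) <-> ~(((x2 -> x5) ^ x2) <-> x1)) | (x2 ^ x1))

1

Substituting x2=1, x5=0, x1=1:
x1 -> x2 = 1 -> 1 = 1
x2 -> x5 = 1 -> 0 = 0
(x2 -> x5) ^ x2 = 0 ^ 1 = 1
((x2 -> x5) ^ x2) <-> x1 = 1 <-> 1 = 1
~(((x2 -> x5) ^ x2) <-> x1) = ~1 = 0
(x1 -> x2) <-> ~(((x2 -> x5) ^ x2) <-> x1) = 1 <-> 0 = 0
x2 ^ x1 = 1 ^ 1 = 0
((x1 -> x2) <-> ~(((x2 -> x5) ^ x2) <-> x1)) | (x2 ^ x1) = 0 | 0 = 0
x5 <-> (((x1 -> x2) <-> ~(((x2 -> x5) ^ x2) <-> x1)) | (x2 ^ x1)) = 0 <-> 0 = 1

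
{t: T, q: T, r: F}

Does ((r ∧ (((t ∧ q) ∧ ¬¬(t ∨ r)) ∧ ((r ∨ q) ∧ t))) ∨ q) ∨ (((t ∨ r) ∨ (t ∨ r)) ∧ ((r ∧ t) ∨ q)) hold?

t ∧ q = T ∧ T = T
t ∨ r = T ∨ F = T
¬(t ∨ r) = ¬T = F
¬¬(t ∨ r) = ¬F = T
(t ∧ q) ∧ ¬¬(t ∨ r) = T ∧ T = T
r ∨ q = F ∨ T = T
(r ∨ q) ∧ t = T ∧ T = T
((t ∧ q) ∧ ¬¬(t ∨ r)) ∧ ((r ∨ q) ∧ t) = T ∧ T = T
r ∧ (((t ∧ q) ∧ ¬¬(t ∨ r)) ∧ ((r ∨ q) ∧ t)) = F ∧ T = F
(r ∧ (((t ∧ q) ∧ ¬¬(t ∨ r)) ∧ ((r ∨ q) ∧ t))) ∨ q = F ∨ T = T
t ∨ r = T ∨ F = T
t ∨ r = T ∨ F = T
(t ∨ r) ∨ (t ∨ r) = T ∨ T = T
r ∧ t = F ∧ T = F
(r ∧ t) ∨ q = F ∨ T = T
((t ∨ r) ∨ (t ∨ r)) ∧ ((r ∧ t) ∨ q) = T ∧ T = T
((r ∧ (((t ∧ q) ∧ ¬¬(t ∨ r)) ∧ ((r ∨ q) ∧ t))) ∨ q) ∨ (((t ∨ r) ∨ (t ∨ r)) ∧ ((r ∧ t) ∨ q)) = T ∨ T = T

T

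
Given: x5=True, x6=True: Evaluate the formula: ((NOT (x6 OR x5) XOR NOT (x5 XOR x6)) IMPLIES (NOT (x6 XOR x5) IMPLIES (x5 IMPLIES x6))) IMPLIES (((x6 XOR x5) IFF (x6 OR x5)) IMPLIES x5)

x6 OR x5 = True OR True = True
NOT (x6 OR x5) = NOT True = False
x5 XOR x6 = True XOR True = False
NOT (x5 XOR x6) = NOT False = True
NOT (x6 OR x5) XOR NOT (x5 XOR x6) = False XOR True = True
x6 XOR x5 = True XOR True = False
NOT (x6 XOR x5) = NOT False = True
x5 IMPLIES x6 = True IMPLIES True = True
NOT (x6 XOR x5) IMPLIES (x5 IMPLIES x6) = True IMPLIES True = True
(NOT (x6 OR x5) XOR NOT (x5 XOR x6)) IMPLIES (NOT (x6 XOR x5) IMPLIES (x5 IMPLIES x6)) = True IMPLIES True = True
x6 XOR x5 = True XOR True = False
x6 OR x5 = True OR True = True
(x6 XOR x5) IFF (x6 OR x5) = False IFF True = False
((x6 XOR x5) IFF (x6 OR x5)) IMPLIES x5 = False IMPLIES True = True
((NOT (x6 OR x5) XOR NOT (x5 XOR x6)) IMPLIES (NOT (x6 XOR x5) IMPLIES (x5 IMPLIES x6))) IMPLIES (((x6 XOR x5) IFF (x6 OR x5)) IMPLIES x5) = True IMPLIES True = True

True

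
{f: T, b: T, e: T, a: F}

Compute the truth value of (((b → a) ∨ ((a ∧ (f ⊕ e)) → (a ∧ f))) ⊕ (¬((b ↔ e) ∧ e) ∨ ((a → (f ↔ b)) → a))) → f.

b → a = T → F = F
f ⊕ e = T ⊕ T = F
a ∧ (f ⊕ e) = F ∧ F = F
a ∧ f = F ∧ T = F
(a ∧ (f ⊕ e)) → (a ∧ f) = F → F = T
(b → a) ∨ ((a ∧ (f ⊕ e)) → (a ∧ f)) = F ∨ T = T
b ↔ e = T ↔ T = T
(b ↔ e) ∧ e = T ∧ T = T
¬((b ↔ e) ∧ e) = ¬T = F
f ↔ b = T ↔ T = T
a → (f ↔ b) = F → T = T
(a → (f ↔ b)) → a = T → F = F
¬((b ↔ e) ∧ e) ∨ ((a → (f ↔ b)) → a) = F ∨ F = F
((b → a) ∨ ((a ∧ (f ⊕ e)) → (a ∧ f))) ⊕ (¬((b ↔ e) ∧ e) ∨ ((a → (f ↔ b)) → a)) = T ⊕ F = T
(((b → a) ∨ ((a ∧ (f ⊕ e)) → (a ∧ f))) ⊕ (¬((b ↔ e) ∧ e) ∨ ((a → (f ↔ b)) → a))) → f = T → T = T

T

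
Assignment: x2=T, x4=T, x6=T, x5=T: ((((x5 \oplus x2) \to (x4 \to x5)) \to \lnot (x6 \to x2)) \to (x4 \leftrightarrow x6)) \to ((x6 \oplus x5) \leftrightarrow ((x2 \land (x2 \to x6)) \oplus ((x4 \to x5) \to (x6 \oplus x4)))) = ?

Substituting x2=T, x4=T, x6=T, x5=T:
x5 \oplus x2 = T \oplus T = F
x4 \to x5 = T \to T = T
(x5 \oplus x2) \to (x4 \to x5) = F \to T = T
x6 \to x2 = T \to T = T
\lnot (x6 \to x2) = \lnot T = F
((x5 \oplus x2) \to (x4 \to x5)) \to \lnot (x6 \to x2) = T \to F = F
x4 \leftrightarrow x6 = T \leftrightarrow T = T
(((x5 \oplus x2) \to (x4 \to x5)) \to \lnot (x6 \to x2)) \to (x4 \leftrightarrow x6) = F \to T = T
x6 \oplus x5 = T \oplus T = F
x2 \to x6 = T \to T = T
x2 \land (x2 \to x6) = T \land T = T
x4 \to x5 = T \to T = T
x6 \oplus x4 = T \oplus T = F
(x4 \to x5) \to (x6 \oplus x4) = T \to F = F
(x2 \land (x2 \to x6)) \oplus ((x4 \to x5) \to (x6 \oplus x4)) = T \oplus F = T
(x6 \oplus x5) \leftrightarrow ((x2 \land (x2 \to x6)) \oplus ((x4 \to x5) \to (x6 \oplus x4))) = F \leftrightarrow T = F
((((x5 \oplus x2) \to (x4 \to x5)) \to \lnot (x6 \to x2)) \to (x4 \leftrightarrow x6)) \to ((x6 \oplus x5) \leftrightarrow ((x2 \land (x2 \to x6)) \oplus ((x4 \to x5) \to (x6 \oplus x4)))) = T \to F = F

F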